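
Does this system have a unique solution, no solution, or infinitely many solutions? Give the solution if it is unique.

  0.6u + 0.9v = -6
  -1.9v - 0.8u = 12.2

u = -1, v = -6

Row-reduce the augmented matrix:
R1 ← R1 / (3/5).
R2 ← R2 + 4/5·R1.
R2 ← R2 / (-7/10).
R1 ← R1 − 3/2·R2.
Reading off the reduced rows gives u = -1, v = -6.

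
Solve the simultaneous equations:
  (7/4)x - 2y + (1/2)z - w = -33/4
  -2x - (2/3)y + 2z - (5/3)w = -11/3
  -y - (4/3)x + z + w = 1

infinitely many solutions

Row-reduce:
R1 ← R1 / (7/4).
R2 ← R2 + 2·R1.
R3 ← R3 + 4/3·R1.
R2 ← R2 / (-62/21).
R1 ← R1 + 8/7·R2.
R3 ← R3 + 53/21·R2.
R3 ← R3 / (-76/93).
R1 ← R1 + 22/31·R3.
R2 ← R2 + 27/31·R3.
Rank is 3 with 4 unknowns, leaving w free.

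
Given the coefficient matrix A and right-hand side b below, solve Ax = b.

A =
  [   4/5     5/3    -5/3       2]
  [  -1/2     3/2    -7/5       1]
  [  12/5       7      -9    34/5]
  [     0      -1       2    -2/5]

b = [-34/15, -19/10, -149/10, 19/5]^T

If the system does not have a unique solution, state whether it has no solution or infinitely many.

no solution

Row-reduce:
R1 ← R1 / (4/5).
R2 ← R2 + 1/2·R1.
R3 ← R3 − 12/5·R1.
R2 ← R2 / (61/24).
R1 ← R1 − 25/12·R2.
R3 ← R3 − 2·R2.
R4 ← R4 + 1·R2.
R3 ← R3 / (-634/305).
R1 ← R1 + 5/61·R3.
R2 ← R2 + 293/305·R3.
R4 ← R4 − 317/305·R3.
Row 4 reduces to 0 = -1/4, a contradiction. The system is inconsistent.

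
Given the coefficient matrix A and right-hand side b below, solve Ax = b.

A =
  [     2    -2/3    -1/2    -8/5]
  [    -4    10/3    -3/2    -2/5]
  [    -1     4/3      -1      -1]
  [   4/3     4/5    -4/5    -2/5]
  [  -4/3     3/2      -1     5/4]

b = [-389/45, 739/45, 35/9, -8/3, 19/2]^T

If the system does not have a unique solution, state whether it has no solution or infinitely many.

x_1 = -3, x_2 = 2/3, x_3 = -2, x_4 = 2

Row-reduce the augmented matrix:
R1 ← R1 / (2).
R2 ← R2 + 4·R1.
R3 ← R3 + 1·R1.
R4 ← R4 − 4/3·R1.
R5 ← R5 + 4/3·R1.
R2 ← R2 / (2).
R1 ← R1 + 1/3·R2.
R3 ← R3 − 1·R2.
R4 ← R4 − 56/45·R2.
R5 ← R5 − 19/18·R2.
Swap R3 and R4.
R3 ← R3 / (49/45).
R1 ← R1 + 2/3·R3.
R2 ← R2 + 5/4·R3.
R5 ← R5 + 1/72·R3.
Swap R4 and R5.
R4 ← R4 / (1039/490).
R1 ← R1 − 93/245·R4.
R2 ← R2 − 753/490·R4.
R3 ← R3 − 654/245·R4.
R5 reduces to 0 = 0, so the extra equation is consistent.
Reading off the reduced rows gives x_1 = -3, x_2 = 2/3, x_3 = -2, x_4 = 2.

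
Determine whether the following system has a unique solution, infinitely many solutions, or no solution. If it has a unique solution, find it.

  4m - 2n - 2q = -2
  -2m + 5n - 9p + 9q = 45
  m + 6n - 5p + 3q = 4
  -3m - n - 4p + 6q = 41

infinitely many solutions

Row-reduce:
R1 ← R1 / (4).
R2 ← R2 + 2·R1.
R3 ← R3 − 1·R1.
R4 ← R4 + 3·R1.
R2 ← R2 / (4).
R1 ← R1 + 1/2·R2.
R3 ← R3 − 13/2·R2.
R4 ← R4 + 5/2·R2.
R3 ← R3 / (77/8).
R1 ← R1 + 9/8·R3.
R2 ← R2 + 9/4·R3.
R4 ← R4 + 77/8·R3.
Rank is 3 with 4 unknowns, leaving q free.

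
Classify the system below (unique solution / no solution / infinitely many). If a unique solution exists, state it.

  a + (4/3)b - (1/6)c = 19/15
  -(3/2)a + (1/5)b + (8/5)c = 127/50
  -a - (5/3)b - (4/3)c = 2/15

a = -3, b = 3, c = -8/5

Row-reduce the augmented matrix:
R2 ← R2 + 3/2·R1.
R3 ← R3 + 1·R1.
R2 ← R2 / (11/5).
R1 ← R1 − 4/3·R2.
R3 ← R3 + 1/3·R2.
R3 ← R3 / (-57/44).
R1 ← R1 + 65/66·R3.
R2 ← R2 − 27/44·R3.
Reading off the reduced rows gives a = -3, b = 3, c = -8/5.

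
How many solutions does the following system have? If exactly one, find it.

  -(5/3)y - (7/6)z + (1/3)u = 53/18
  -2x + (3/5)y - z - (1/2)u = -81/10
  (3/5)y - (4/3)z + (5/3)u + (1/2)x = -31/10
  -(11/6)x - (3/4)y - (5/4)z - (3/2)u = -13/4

x = 3, y = -8/3, z = 1, u = -1

Row-reduce the augmented matrix:
Swap R1 and R2.
R1 ← R1 / (-2).
R3 ← R3 − 1/2·R1.
R4 ← R4 + 11/6·R1.
R2 ← R2 / (-5/3).
R1 ← R1 + 3/10·R2.
R3 ← R3 − 3/4·R2.
R4 ← R4 + 13/10·R2.
R3 ← R3 / (-253/120).
R1 ← R1 − 71/100·R3.
R2 ← R2 − 7/10·R3.
R4 ← R4 − 173/300·R3.
R4 ← R4 / (-25471/30360).
R1 ← R1 − 961/1265·R4.
R2 ← R2 − 183/506·R4.
R3 ← R3 + 203/253·R4.
Reading off the reduced rows gives x = 3, y = -8/3, z = 1, u = -1.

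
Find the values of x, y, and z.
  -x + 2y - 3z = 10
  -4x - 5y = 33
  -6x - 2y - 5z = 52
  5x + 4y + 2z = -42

x = -2, y = -5, z = -6

Row-reduce the augmented matrix:
R1 ← R1 / (-1).
R2 ← R2 + 4·R1.
R3 ← R3 + 6·R1.
R4 ← R4 − 5·R1.
R2 ← R2 / (-13).
R1 ← R1 + 2·R2.
R3 ← R3 + 14·R2.
R4 ← R4 − 14·R2.
R3 ← R3 / (1/13).
R1 ← R1 − 15/13·R3.
R2 ← R2 + 12/13·R3.
R4 ← R4 + 1/13·R3.
R4 reduces to 0 = 0, so the extra equation is consistent.
Reading off the reduced rows gives x = -2, y = -5, z = -6.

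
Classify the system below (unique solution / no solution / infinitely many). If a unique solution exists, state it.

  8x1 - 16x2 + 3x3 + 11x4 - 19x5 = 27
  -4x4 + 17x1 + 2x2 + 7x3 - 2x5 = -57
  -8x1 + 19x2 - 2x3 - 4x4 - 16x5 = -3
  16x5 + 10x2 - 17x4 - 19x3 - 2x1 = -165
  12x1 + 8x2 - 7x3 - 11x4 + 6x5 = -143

Row-reduce the augmented matrix:
R1 ← R1 / (8).
R2 ← R2 − 17·R1.
R3 ← R3 + 8·R1.
R4 ← R4 + 2·R1.
R5 ← R5 − 12·R1.
R2 ← R2 / (36).
R1 ← R1 + 2·R2.
R3 ← R3 − 3·R2.
R4 ← R4 − 6·R2.
R5 ← R5 − 32·R2.
R3 ← R3 / (91/96).
R1 ← R1 − 59/144·R3.
R2 ← R2 − 5/288·R3.
R4 ← R4 + 881/48·R3.
R5 ← R5 + 217/18·R3.
R4 ← R4 / (15472/91).
R1 ← R1 + 1135/273·R4.
R2 ← R2 + 254/273·R4.
R3 ← R3 − 891/91·R4.
R5 ← R5 − 4480/39·R4.
R5 ← R5 / (31951/2901).
R1 ← R1 + 78883/46416·R5.
R2 ← R2 + 52339/23208·R5.
R3 ← R3 − 31199/15472·R5.
R4 ← R4 + 66863/15472·R5.
Reading off the reduced rows gives x1 = -5, x2 = -1, x3 = 6, x4 = 3, x5 = 0.

x1 = -5, x2 = -1, x3 = 6, x4 = 3, x5 = 0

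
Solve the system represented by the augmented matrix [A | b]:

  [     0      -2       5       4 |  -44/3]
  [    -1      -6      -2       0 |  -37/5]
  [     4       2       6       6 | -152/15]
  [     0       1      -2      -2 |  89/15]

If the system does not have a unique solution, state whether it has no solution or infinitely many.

x_1 = -1, x_2 = 7/3, x_3 = -14/5, x_4 = 1

Row-reduce the augmented matrix:
Swap R1 and R2.
R1 ← R1 / (-1).
R3 ← R3 − 4·R1.
R2 ← R2 / (-2).
R1 ← R1 − 6·R2.
R3 ← R3 + 22·R2.
R4 ← R4 − 1·R2.
R3 ← R3 / (-57).
R1 ← R1 − 17·R3.
R2 ← R2 + 5/2·R3.
R4 ← R4 − 1/2·R3.
R4 ← R4 / (-1/3).
R1 ← R1 − 2/3·R4.
R2 ← R2 + 1/3·R4.
R3 ← R3 − 2/3·R4.
Reading off the reduced rows gives x_1 = -1, x_2 = 7/3, x_3 = -14/5, x_4 = 1.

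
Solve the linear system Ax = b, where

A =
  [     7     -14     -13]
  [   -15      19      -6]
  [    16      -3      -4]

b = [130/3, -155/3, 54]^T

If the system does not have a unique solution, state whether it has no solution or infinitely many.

Row-reduce the augmented matrix:
R1 ← R1 / (7).
R2 ← R2 + 15·R1.
R3 ← R3 − 16·R1.
R2 ← R2 / (-11).
R1 ← R1 + 2·R2.
R3 ← R3 − 29·R2.
R3 ← R3 / (-699/11).
R1 ← R1 − 331/77·R3.
R2 ← R2 − 237/77·R3.
Reading off the reduced rows gives x_1 = 3, x_2 = -2/3, x_3 = -1.

x_1 = 3, x_2 = -2/3, x_3 = -1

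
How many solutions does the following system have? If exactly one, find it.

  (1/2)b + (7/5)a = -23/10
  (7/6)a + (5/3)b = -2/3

a = -2, b = 1

Row-reduce the augmented matrix:
R1 ← R1 / (7/5).
R2 ← R2 − 7/6·R1.
R2 ← R2 / (5/4).
R1 ← R1 − 5/14·R2.
Reading off the reduced rows gives a = -2, b = 1.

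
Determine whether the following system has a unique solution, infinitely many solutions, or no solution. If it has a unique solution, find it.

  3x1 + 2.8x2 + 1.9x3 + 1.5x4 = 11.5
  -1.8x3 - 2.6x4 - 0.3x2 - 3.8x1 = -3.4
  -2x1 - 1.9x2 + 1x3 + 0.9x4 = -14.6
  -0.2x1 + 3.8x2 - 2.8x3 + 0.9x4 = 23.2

Row-reduce the augmented matrix:
R1 ← R1 / (3).
R2 ← R2 + 19/5·R1.
R3 ← R3 + 2·R1.
R4 ← R4 + 1/5·R1.
R2 ← R2 / (487/150).
R1 ← R1 − 14/15·R2.
R3 ← R3 + 1/30·R2.
R4 ← R4 − 299/75·R2.
R3 ← R3 / (11069/4870).
R1 ← R1 − 447/974·R3.
R2 ← R2 − 91/487·R3.
R4 ← R4 + 16647/4870·R3.
R4 ← R4 / (52093/11069).
R1 ← R1 − 7063/22138·R4.
R2 ← R2 + 4109/11069·R4.
R3 ← R3 − 9218/11069·R4.
Reading off the reduced rows gives x1 = 2, x2 = 4, x3 = -3, x4 = 0.

x1 = 2, x2 = 4, x3 = -3, x4 = 0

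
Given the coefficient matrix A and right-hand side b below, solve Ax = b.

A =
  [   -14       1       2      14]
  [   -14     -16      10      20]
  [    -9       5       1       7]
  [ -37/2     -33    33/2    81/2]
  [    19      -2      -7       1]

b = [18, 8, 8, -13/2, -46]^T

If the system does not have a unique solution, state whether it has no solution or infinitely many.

no solution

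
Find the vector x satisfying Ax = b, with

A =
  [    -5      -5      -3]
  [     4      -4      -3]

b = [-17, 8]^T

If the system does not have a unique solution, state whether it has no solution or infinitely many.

infinitely many solutions

Row-reduce:
R1 ← R1 / (-5).
R2 ← R2 − 4·R1.
R2 ← R2 / (-8).
R1 ← R1 − 1·R2.
Rank is 2 with 3 unknowns, leaving x_3 free.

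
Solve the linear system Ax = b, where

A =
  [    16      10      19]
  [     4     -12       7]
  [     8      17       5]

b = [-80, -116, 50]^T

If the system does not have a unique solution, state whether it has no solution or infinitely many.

x_1 = -4, x_2 = 6, x_3 = -4

Row-reduce the augmented matrix:
R1 ← R1 / (16).
R2 ← R2 − 4·R1.
R3 ← R3 − 8·R1.
R2 ← R2 / (-29/2).
R1 ← R1 − 5/8·R2.
R3 ← R3 − 12·R2.
R3 ← R3 / (-153/58).
R1 ← R1 − 149/116·R3.
R2 ← R2 + 9/58·R3.
Reading off the reduced rows gives x_1 = -4, x_2 = 6, x_3 = -4.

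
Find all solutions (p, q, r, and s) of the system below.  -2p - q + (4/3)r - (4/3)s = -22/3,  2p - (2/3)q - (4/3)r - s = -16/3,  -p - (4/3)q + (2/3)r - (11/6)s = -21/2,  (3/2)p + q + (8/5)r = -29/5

no solution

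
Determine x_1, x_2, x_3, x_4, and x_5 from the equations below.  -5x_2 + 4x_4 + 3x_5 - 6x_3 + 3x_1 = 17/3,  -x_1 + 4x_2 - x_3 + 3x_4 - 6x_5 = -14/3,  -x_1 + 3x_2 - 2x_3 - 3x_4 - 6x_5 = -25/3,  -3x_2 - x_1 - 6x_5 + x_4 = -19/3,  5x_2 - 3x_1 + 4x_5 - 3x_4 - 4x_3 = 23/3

Row-reduce the augmented matrix:
R1 ← R1 / (3).
R2 ← R2 + 1·R1.
R3 ← R3 + 1·R1.
R4 ← R4 + 1·R1.
R5 ← R5 + 3·R1.
R2 ← R2 / (7/3).
R1 ← R1 + 5/3·R2.
R3 ← R3 − 4/3·R2.
R4 ← R4 + 14/3·R2.
R3 ← R3 / (-16/7).
R1 ← R1 + 29/7·R3.
R2 ← R2 + 9/7·R3.
R4 ← R4 + 8·R3.
R5 ← R5 + 10·R3.
R4 ← R4 / (51/2).
R1 ← R1 − 191/16·R4.
R2 ← R2 − 67/16·R4.
R3 ← R3 − 29/16·R4.
R5 ← R5 − 153/8·R4.
R5 ← R5 / (22).
R1 ← R1 − 82/17·R5.
R2 ← R2 − 5/17·R5.
R3 ← R3 − 25/17·R5.
R4 ← R4 + 5/17·R5.
Reading off the reduced rows gives x_1 = -1, x_2 = 0, x_3 = -1/3, x_4 = 2/3, x_5 = 4/3.

x_1 = -1, x_2 = 0, x_3 = -1/3, x_4 = 2/3, x_5 = 4/3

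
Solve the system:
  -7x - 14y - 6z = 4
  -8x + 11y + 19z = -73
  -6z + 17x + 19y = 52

Row-reduce the augmented matrix:
R1 ← R1 / (-7).
R2 ← R2 + 8·R1.
R3 ← R3 − 17·R1.
R2 ← R2 / (27).
R1 ← R1 − 2·R2.
R3 ← R3 + 15·R2.
R3 ← R3 / (-391/63).
R1 ← R1 + 200/189·R3.
R2 ← R2 − 181/189·R3.
Reading off the reduced rows gives x = 2, y = 0, z = -3.

x = 2, y = 0, z = -3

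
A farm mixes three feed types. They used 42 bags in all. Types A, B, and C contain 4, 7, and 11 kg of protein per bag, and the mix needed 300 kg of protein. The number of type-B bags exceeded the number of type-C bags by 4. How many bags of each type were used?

type-A bags: 14, type-B bags: 16, type-C bags: 12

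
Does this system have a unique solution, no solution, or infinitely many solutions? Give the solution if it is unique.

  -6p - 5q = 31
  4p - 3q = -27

p = -6, q = 1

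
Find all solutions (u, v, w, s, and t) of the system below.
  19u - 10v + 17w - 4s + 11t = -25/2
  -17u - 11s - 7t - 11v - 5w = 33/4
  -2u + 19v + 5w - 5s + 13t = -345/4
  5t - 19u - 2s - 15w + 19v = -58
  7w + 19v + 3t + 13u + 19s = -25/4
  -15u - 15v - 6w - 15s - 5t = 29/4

u = 1, v = -2, w = -1, s = 7/4, t = -5/2

Row-reduce the augmented matrix:
R1 ← R1 / (19).
R2 ← R2 + 17·R1.
R3 ← R3 + 2·R1.
R4 ← R4 + 19·R1.
R5 ← R5 − 13·R1.
R6 ← R6 + 15·R1.
R2 ← R2 / (-379/19).
R1 ← R1 + 10/19·R2.
R3 ← R3 − 341/19·R2.
R4 ← R4 − 9·R2.
R5 ← R5 − 491/19·R2.
R6 ← R6 + 435/19·R2.
R3 ← R3 / (6055/379).
R1 ← R1 − 237/379·R3.
R2 ← R2 + 194/379·R3.
R4 ← R4 − 2504/379·R3.
R5 ← R5 − 3258/379·R3.
R6 ← R6 + 1629/379·R3.
R4 ← R4 / (-29739/6055).
R1 ← R1 − 5448/6055·R4.
R2 ← R2 − 829/6055·R4.
R3 ← R3 + 7026/6055·R4.
R5 ← R5 − 77652/6055·R4.
R6 ← R6 + 38826/6055·R4.
R5 ← R5 / (7430/431).
R1 ← R1 − 754/431·R5.
R2 ← R2 − 294/431·R5.
R3 ← R3 + 605/431·R5.
R4 ← R4 + 910/431·R5.
R6 ← R6 + 3715/431·R5.
R6 reduces to 0 = 0, so the extra equation is consistent.
Reading off the reduced rows gives u = 1, v = -2, w = -1, s = 7/4, t = -5/2.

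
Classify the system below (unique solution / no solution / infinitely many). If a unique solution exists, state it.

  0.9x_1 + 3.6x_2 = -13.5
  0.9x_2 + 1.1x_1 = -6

x_1 = -3, x_2 = -3

Row-reduce the augmented matrix:
R1 ← R1 / (9/10).
R2 ← R2 − 11/10·R1.
R2 ← R2 / (-7/2).
R1 ← R1 − 4·R2.
Reading off the reduced rows gives x_1 = -3, x_2 = -3.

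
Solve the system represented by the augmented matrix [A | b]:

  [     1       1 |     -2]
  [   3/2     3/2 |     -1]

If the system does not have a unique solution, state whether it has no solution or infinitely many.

Row-reduce:
R2 ← R2 − 3/2·R1.
Row 2 reduces to 0 = 2, a contradiction. The system is inconsistent.

no solution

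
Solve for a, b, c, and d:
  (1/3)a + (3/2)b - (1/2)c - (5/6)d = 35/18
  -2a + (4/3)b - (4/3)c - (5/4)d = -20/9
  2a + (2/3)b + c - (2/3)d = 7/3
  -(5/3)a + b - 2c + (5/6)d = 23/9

a = 1, b = 8/3, c = 1/3, d = 8/3

Row-reduce the augmented matrix:
R1 ← R1 / (1/3).
R2 ← R2 + 2·R1.
R3 ← R3 − 2·R1.
R4 ← R4 + 5/3·R1.
R2 ← R2 / (31/3).
R1 ← R1 − 9/2·R2.
R3 ← R3 + 25/3·R2.
R4 ← R4 − 17/2·R2.
R3 ← R3 / (47/93).
R1 ← R1 − 12/31·R3.
R2 ← R2 + 13/31·R3.
R4 ← R4 + 29/31·R3.
R4 ← R4 / (563/1128).
R1 ← R1 − 287/376·R4.
R2 ← R2 + 56/47·R4.
R3 ← R3 + 263/188·R4.
Reading off the reduced rows gives a = 1, b = 8/3, c = 1/3, d = 8/3.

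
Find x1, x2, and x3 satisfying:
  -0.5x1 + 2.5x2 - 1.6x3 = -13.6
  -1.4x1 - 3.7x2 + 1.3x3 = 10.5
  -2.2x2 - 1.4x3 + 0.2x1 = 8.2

x1 = 4, x2 = -4, x3 = 1

Row-reduce the augmented matrix:
R1 ← R1 / (-1/2).
R2 ← R2 + 7/5·R1.
R3 ← R3 − 1/5·R1.
R2 ← R2 / (-107/10).
R1 ← R1 + 5·R2.
R3 ← R3 + 6/5·R2.
R3 ← R3 / (-7191/2675).
R1 ← R1 − 267/535·R3.
R2 ← R2 + 289/535·R3.
Reading off the reduced rows gives x1 = 4, x2 = -4, x3 = 1.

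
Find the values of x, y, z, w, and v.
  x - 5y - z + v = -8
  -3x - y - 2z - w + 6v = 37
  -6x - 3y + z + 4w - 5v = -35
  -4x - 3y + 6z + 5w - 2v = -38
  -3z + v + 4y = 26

x = -1, y = 3, z = -3, w = -1, v = 5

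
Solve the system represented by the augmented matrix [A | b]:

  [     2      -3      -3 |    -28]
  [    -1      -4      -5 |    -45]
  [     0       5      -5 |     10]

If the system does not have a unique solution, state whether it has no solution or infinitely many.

Row-reduce the augmented matrix:
R1 ← R1 / (2).
R2 ← R2 + 1·R1.
R2 ← R2 / (-11/2).
R1 ← R1 + 3/2·R2.
R3 ← R3 − 5·R2.
R3 ← R3 / (-120/11).
R1 ← R1 − 3/11·R3.
R2 ← R2 − 13/11·R3.
Reading off the reduced rows gives x_1 = 1, x_2 = 6, x_3 = 4.

x_1 = 1, x_2 = 6, x_3 = 4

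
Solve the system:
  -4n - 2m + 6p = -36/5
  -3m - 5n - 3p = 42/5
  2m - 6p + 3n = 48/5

Row-reduce the augmented matrix:
R1 ← R1 / (-2).
R2 ← R2 + 3·R1.
R3 ← R3 − 2·R1.
R1 ← R1 − 2·R2.
R3 ← R3 + 1·R2.
R3 ← R3 / (-12).
R1 ← R1 − 21·R3.
R2 ← R2 + 12·R3.
Reading off the reduced rows gives m = 3, n = -12/5, p = -9/5.

m = 3, n = -12/5, p = -9/5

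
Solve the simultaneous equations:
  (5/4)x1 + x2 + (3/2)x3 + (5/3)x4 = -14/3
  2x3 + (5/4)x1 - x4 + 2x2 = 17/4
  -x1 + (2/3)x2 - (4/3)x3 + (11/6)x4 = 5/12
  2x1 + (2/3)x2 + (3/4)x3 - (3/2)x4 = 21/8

x1 = -1, x2 = 3, x3 = -3/2, x4 = -5/2

Row-reduce the augmented matrix:
R1 ← R1 / (5/4).
R2 ← R2 − 5/4·R1.
R3 ← R3 + 1·R1.
R4 ← R4 − 2·R1.
R1 ← R1 − 4/5·R2.
R3 ← R3 − 22/15·R2.
R4 ← R4 + 14/15·R2.
R3 ← R3 / (-13/15).
R1 ← R1 − 4/5·R3.
R2 ← R2 − 1/2·R3.
R4 ← R4 + 71/60·R3.
R4 ← R4 / (-1175/72).
R1 ← R1 − 10·R4.
R2 ← R2 − 17/12·R4.
R3 ← R3 + 49/6·R4.
Reading off the reduced rows gives x1 = -1, x2 = 3, x3 = -3/2, x4 = -5/2.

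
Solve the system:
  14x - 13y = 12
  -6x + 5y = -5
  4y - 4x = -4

no solution

Row-reduce:
R1 ← R1 / (14).
R2 ← R2 + 6·R1.
R3 ← R3 + 4·R1.
R2 ← R2 / (-4/7).
R1 ← R1 + 13/14·R2.
R3 ← R3 − 2/7·R2.
Row 3 reduces to 0 = -1/2, a contradiction. The system is inconsistent.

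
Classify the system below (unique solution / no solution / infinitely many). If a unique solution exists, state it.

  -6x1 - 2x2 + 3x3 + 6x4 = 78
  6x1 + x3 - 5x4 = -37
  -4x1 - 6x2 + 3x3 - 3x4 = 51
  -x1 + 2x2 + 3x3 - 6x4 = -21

Row-reduce the augmented matrix:
R1 ← R1 / (-6).
R2 ← R2 − 6·R1.
R3 ← R3 + 4·R1.
R4 ← R4 + 1·R1.
R2 ← R2 / (-2).
R1 ← R1 − 1/3·R2.
R3 ← R3 + 14/3·R2.
R4 ← R4 − 7/3·R2.
R3 ← R3 / (-25/3).
R1 ← R1 − 1/6·R3.
R2 ← R2 + 2·R3.
R4 ← R4 − 43/6·R3.
R4 ← R4 / (-693/50).
R1 ← R1 + 51/50·R4.
R2 ← R2 − 87/50·R4.
R3 ← R3 − 28/25·R4.
Reading off the reduced rows gives x1 = -3, x2 = -6, x3 = 6, x4 = 5.

x1 = -3, x2 = -6, x3 = 6, x4 = 5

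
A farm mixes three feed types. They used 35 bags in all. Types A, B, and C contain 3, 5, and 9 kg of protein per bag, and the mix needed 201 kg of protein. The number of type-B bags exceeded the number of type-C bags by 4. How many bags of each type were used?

type-A bags: 9, type-B bags: 15, type-C bags: 11

Let a = type-A bags, b = type-B bags, c = type-C bags.
  a + b + c = 35
  3a + 5b + 9c = 201
  b - c = 4
Row-reduce the augmented matrix:
R2 ← R2 − 3·R1.
R2 ← R2 / (2).
R1 ← R1 − 1·R2.
R3 ← R3 − 1·R2.
R3 ← R3 / (-4).
R1 ← R1 + 2·R3.
R2 ← R2 − 3·R3.
Reading off the reduced rows gives a = 9, b = 15, c = 11.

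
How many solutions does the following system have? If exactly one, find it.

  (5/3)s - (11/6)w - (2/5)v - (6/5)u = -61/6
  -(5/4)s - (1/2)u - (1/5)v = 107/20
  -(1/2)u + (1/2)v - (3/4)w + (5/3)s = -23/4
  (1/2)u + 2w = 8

u = -4, v = 2, w = 5, s = -3

Row-reduce the augmented matrix:
R1 ← R1 / (-6/5).
R2 ← R2 + 1/2·R1.
R3 ← R3 + 1/2·R1.
R4 ← R4 − 1/2·R1.
R2 ← R2 / (-1/30).
R1 ← R1 − 1/3·R2.
R3 ← R3 − 2/3·R2.
R4 ← R4 + 1/6·R2.
R3 ← R3 / (367/24).
R1 ← R1 − 55/6·R3.
R2 ← R2 + 275/12·R3.
R4 ← R4 + 31/12·R3.
R4 ← R4 / (17665/4404).
R1 ← R1 − 4175/2202·R4.
R2 ← R2 − 3325/2202·R4.
R3 ← R3 + 910/367·R4.
Reading off the reduced rows gives u = -4, v = 2, w = 5, s = -3.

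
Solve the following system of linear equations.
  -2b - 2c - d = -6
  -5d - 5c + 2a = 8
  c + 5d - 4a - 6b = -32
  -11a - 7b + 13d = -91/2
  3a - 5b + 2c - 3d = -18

no solution

Row-reduce:
Swap R1 and R2.
R1 ← R1 / (2).
R3 ← R3 + 4·R1.
R4 ← R4 + 11·R1.
R5 ← R5 − 3·R1.
R2 ← R2 / (-2).
R3 ← R3 + 6·R2.
R4 ← R4 + 7·R2.
R5 ← R5 + 5·R2.
R3 ← R3 / (-3).
R1 ← R1 + 5/2·R3.
R2 ← R2 − 1·R3.
R4 ← R4 + 41/2·R3.
R5 ← R5 − 29/2·R3.
R4 ← R4 / (8/3).
R1 ← R1 + 5/6·R4.
R2 ← R2 + 1/6·R4.
R3 ← R3 − 2/3·R4.
R5 ← R5 + 8/3·R4.
Row 5 reduces to 0 = 1/2, a contradiction. The system is inconsistent.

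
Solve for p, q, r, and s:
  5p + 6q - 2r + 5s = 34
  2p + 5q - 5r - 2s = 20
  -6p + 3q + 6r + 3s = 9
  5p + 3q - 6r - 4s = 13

Row-reduce the augmented matrix:
R1 ← R1 / (5).
R2 ← R2 − 2·R1.
R3 ← R3 + 6·R1.
R4 ← R4 − 5·R1.
R2 ← R2 / (13/5).
R1 ← R1 − 6/5·R2.
R3 ← R3 − 51/5·R2.
R4 ← R4 + 3·R2.
R3 ← R3 / (261/13).
R1 ← R1 − 20/13·R3.
R2 ← R2 + 21/13·R3.
R4 ← R4 + 115/13·R3.
R4 ← R4 / (-238/87).
R1 ← R1 − 83/87·R4.
R2 ← R2 − 13/29·R4.
R3 ← R3 − 107/87·R4.
Reading off the reduced rows gives p = 1, q = 4, r = 0, s = 1.

p = 1, q = 4, r = 0, s = 1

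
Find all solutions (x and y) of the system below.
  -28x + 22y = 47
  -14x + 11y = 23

no solution

Row-reduce:
R1 ← R1 / (-28).
R2 ← R2 + 14·R1.
Row 2 reduces to 0 = -1/2, a contradiction. The system is inconsistent.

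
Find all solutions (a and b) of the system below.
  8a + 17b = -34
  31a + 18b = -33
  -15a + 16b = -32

Row-reduce:
R1 ← R1 / (8).
R2 ← R2 − 31·R1.
R3 ← R3 + 15·R1.
R2 ← R2 / (-383/8).
R1 ← R1 − 17/8·R2.
R3 ← R3 − 383/8·R2.
Row 3 reduces to 0 = 3, a contradiction. The system is inconsistent.

no solution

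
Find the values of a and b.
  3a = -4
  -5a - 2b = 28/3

a = -4/3, b = -4/3

Row-reduce the augmented matrix:
R1 ← R1 / (3).
R2 ← R2 + 5·R1.
R2 ← R2 / (-2).
Reading off the reduced rows gives a = -4/3, b = -4/3.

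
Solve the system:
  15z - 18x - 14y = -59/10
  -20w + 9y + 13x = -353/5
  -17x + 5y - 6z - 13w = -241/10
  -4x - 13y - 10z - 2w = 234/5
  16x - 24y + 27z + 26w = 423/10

x = -1/5, y = -2, z = -5/2, w = 5/2

Row-reduce the augmented matrix:
R1 ← R1 / (-18).
R2 ← R2 − 13·R1.
R3 ← R3 + 17·R1.
R4 ← R4 + 4·R1.
R5 ← R5 − 16·R1.
R2 ← R2 / (-10/9).
R1 ← R1 − 7/9·R2.
R3 ← R3 − 164/9·R2.
R4 ← R4 + 89/9·R2.
R5 ← R5 + 328/9·R2.
R3 ← R3 / (315/2).
R1 ← R1 − 27/4·R3.
R2 ← R2 + 39/4·R3.
R4 ← R4 + 439/4·R3.
R5 ← R5 + 315·R3.
R4 ← R4 / (-38819/630).
R1 ← R1 − 43/70·R4.
R2 ← R2 + 653/210·R4.
R3 ← R3 + 682/315·R4.
R5 reduces to 0 = 0, so the extra equation is consistent.
Reading off the reduced rows gives x = -1/5, y = -2, z = -5/2, w = 5/2.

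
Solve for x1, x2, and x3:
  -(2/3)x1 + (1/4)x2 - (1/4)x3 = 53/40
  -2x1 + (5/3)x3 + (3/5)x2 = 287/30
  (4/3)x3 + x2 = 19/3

Row-reduce the augmented matrix:
R1 ← R1 / (-2/3).
R2 ← R2 + 2·R1.
R2 ← R2 / (-3/20).
R1 ← R1 + 3/8·R2.
R3 ← R3 − 1·R2.
R3 ← R3 / (157/9).
R1 ← R1 + 17/3·R3.
R2 ← R2 + 145/9·R3.
Reading off the reduced rows gives x1 = -9/5, x2 = 3, x3 = 5/2.

x1 = -9/5, x2 = 3, x3 = 5/2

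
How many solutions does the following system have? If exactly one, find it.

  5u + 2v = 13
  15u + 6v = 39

infinitely many solutions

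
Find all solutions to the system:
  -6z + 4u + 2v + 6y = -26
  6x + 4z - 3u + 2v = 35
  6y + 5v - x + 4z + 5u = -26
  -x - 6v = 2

infinitely many solutions

Row-reduce:
Swap R1 and R2.
R1 ← R1 / (6).
R3 ← R3 + 1·R1.
R4 ← R4 + 1·R1.
R2 ← R2 / (6).
R3 ← R3 − 6·R2.
R3 ← R3 / (32/3).
R1 ← R1 − 2/3·R3.
R2 ← R2 + 1·R3.
R4 ← R4 − 2/3·R3.
R4 ← R4 / (-17/32).
R1 ← R1 + 17/32·R4.
R2 ← R2 − 137/192·R4.
R3 ← R3 − 3/64·R4.
Rank is 4 with 5 unknowns, leaving v free.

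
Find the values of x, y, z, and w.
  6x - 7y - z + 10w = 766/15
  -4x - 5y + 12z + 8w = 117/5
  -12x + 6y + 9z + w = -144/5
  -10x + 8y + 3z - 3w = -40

Row-reduce the augmented matrix:
R1 ← R1 / (6).
R2 ← R2 + 4·R1.
R3 ← R3 + 12·R1.
R4 ← R4 + 10·R1.
R2 ← R2 / (-29/3).
R1 ← R1 + 7/6·R2.
R3 ← R3 + 8·R2.
R4 ← R4 + 11/3·R2.
R3 ← R3 / (-69/29).
R1 ← R1 + 89/58·R3.
R2 ← R2 + 34/29·R3.
R4 ← R4 + 86/29·R3.
R4 ← R4 / (-203/69).
R1 ← R1 + 803/138·R4.
R2 ← R2 + 406/69·R4.
R3 ← R3 + 257/69·R4.
Reading off the reduced rows gives x = 12/5, y = -1, z = 1/3, w = 3.

x = 12/5, y = -1, z = 1/3, w = 3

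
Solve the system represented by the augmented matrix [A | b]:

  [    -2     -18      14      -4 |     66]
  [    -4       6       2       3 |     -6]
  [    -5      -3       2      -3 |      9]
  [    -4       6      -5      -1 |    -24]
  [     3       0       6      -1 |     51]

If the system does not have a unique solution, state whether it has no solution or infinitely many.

Row-reduce the augmented matrix:
R1 ← R1 / (-2).
R2 ← R2 + 4·R1.
R3 ← R3 + 5·R1.
R4 ← R4 + 4·R1.
R5 ← R5 − 3·R1.
R2 ← R2 / (42).
R1 ← R1 − 9·R2.
R3 ← R3 − 42·R2.
R4 ← R4 − 42·R2.
R5 ← R5 + 27·R2.
R3 ← R3 / (-7).
R1 ← R1 + 10/7·R3.
R2 ← R2 + 13/21·R3.
R4 ← R4 + 7·R3.
R5 ← R5 − 72/7·R3.
Swap R4 and R5.
R4 ← R4 / (-569/98).
R1 ← R1 − 45/98·R4.
R2 ← R2 − 181/294·R4.
R3 ← R3 − 4/7·R4.
R5 reduces to 0 = 0, so the extra equation is consistent.
Reading off the reduced rows gives x_1 = 3, x_2 = 2, x_3 = 6, x_4 = -6.

x_1 = 3, x_2 = 2, x_3 = 6, x_4 = -6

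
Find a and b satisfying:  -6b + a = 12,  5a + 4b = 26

From equation 1: a = 12 + 6·b.
Substitute into equation 2 and solve: b = -1.
Then a = 6.

a = 6, b = -1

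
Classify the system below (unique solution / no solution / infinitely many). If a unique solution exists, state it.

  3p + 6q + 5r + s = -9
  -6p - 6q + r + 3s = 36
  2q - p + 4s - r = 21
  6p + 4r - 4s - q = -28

Row-reduce the augmented matrix:
R1 ← R1 / (3).
R2 ← R2 + 6·R1.
R3 ← R3 + 1·R1.
R4 ← R4 − 6·R1.
R2 ← R2 / (6).
R1 ← R1 − 2·R2.
R3 ← R3 − 4·R2.
R4 ← R4 + 13·R2.
R3 ← R3 / (-20/3).
R1 ← R1 + 2·R3.
R2 ← R2 − 11/6·R3.
R4 ← R4 − 107/6·R3.
R4 ← R4 / (901/120).
R1 ← R1 + 49/30·R4.
R2 ← R2 − 133/120·R4.
R3 ← R3 + 3/20·R4.
Reading off the reduced rows gives p = -1, q = -2, r = 0, s = 6.

p = -1, q = -2, r = 0, s = 6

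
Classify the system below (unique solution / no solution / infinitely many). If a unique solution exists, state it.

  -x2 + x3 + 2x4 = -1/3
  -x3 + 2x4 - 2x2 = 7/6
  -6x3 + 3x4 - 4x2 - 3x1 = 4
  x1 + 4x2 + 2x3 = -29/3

Row-reduce the augmented matrix:
Swap R1 and R3.
R1 ← R1 / (-3).
R4 ← R4 − 1·R1.
R2 ← R2 / (-2).
R1 ← R1 − 4/3·R2.
R3 ← R3 + 1·R2.
R4 ← R4 − 8/3·R2.
R3 ← R3 / (3/2).
R1 ← R1 − 4/3·R3.
R2 ← R2 − 1/2·R3.
R4 ← R4 + 4/3·R3.
R4 ← R4 / (41/9).
R1 ← R1 + 5/9·R4.
R2 ← R2 + 4/3·R4.
R3 ← R3 − 2/3·R4.
Reading off the reduced rows gives x1 = -2/3, x2 = -5/2, x3 = 1/2, x4 = -5/3.

x1 = -2/3, x2 = -5/2, x3 = 1/2, x4 = -5/3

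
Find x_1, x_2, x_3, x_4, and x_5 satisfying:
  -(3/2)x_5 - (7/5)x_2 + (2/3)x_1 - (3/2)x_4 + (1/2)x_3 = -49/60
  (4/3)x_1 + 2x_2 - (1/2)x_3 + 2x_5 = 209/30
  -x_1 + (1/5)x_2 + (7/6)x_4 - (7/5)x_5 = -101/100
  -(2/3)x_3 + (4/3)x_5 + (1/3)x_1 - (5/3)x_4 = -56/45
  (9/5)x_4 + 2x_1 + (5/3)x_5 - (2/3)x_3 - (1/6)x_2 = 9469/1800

x_1 = 3, x_2 = 9/4, x_3 = 2/3, x_4 = 3/5, x_5 = -3/5

Row-reduce the augmented matrix:
R1 ← R1 / (2/3).
R2 ← R2 − 4/3·R1.
R3 ← R3 + 1·R1.
R4 ← R4 − 1/3·R1.
R5 ← R5 − 2·R1.
R2 ← R2 / (24/5).
R1 ← R1 + 21/10·R2.
R3 ← R3 + 19/10·R2.
R4 ← R4 − 7/10·R2.
R5 ← R5 − 121/30·R2.
R3 ← R3 / (5/32).
R1 ← R1 − 3/32·R3.
R2 ← R2 + 5/16·R3.
R4 ← R4 + 67/96·R3.
R5 ← R5 + 29/32·R3.
R4 ← R4 / (-8/9).
R1 ← R1 + 1·R4.
R2 ← R2 − 5/6·R4.
R3 ← R3 − 2/3·R4.
R5 ← R5 − 263/60·R4.
R5 ← R5 / (-2725201/72000).
R1 ← R1 − 125/16·R5.
R2 ← R2 + 3853/480·R5.
R3 ← R3 + 611/40·R5.
R4 ← R4 − 2749/400·R5.
Reading off the reduced rows gives x_1 = 3, x_2 = 9/4, x_3 = 2/3, x_4 = 3/5, x_5 = -3/5.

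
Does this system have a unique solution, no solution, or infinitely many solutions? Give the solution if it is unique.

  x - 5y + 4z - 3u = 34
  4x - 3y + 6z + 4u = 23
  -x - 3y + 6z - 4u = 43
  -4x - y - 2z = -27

Row-reduce the augmented matrix:
R2 ← R2 − 4·R1.
R3 ← R3 + 1·R1.
R4 ← R4 + 4·R1.
R2 ← R2 / (17).
R1 ← R1 + 5·R2.
R3 ← R3 + 8·R2.
R4 ← R4 + 21·R2.
R3 ← R3 / (90/17).
R1 ← R1 − 18/17·R3.
R2 ← R2 + 10/17·R3.
R4 ← R4 − 28/17·R3.
R4 ← R4 / (38/5).
R1 ← R1 − 8/5·R4.
R2 ← R2 − 1·R4.
R3 ← R3 − 1/10·R4.
Reading off the reduced rows gives x = 4, y = 1, z = 5, u = -5.

x = 4, y = 1, z = 5, u = -5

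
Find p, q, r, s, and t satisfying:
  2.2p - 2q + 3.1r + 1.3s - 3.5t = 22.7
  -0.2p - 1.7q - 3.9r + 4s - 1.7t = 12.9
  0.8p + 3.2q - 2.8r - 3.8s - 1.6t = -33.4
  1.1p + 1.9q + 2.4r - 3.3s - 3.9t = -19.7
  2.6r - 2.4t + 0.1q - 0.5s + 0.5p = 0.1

p = 5, q = -3, r = 2, s = 5, t = 2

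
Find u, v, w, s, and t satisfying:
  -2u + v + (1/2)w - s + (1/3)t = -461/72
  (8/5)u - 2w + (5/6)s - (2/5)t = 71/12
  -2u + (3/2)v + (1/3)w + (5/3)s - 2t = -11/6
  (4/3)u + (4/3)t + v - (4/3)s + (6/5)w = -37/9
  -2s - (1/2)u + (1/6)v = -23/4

Row-reduce the augmented matrix:
R1 ← R1 / (-2).
R2 ← R2 − 8/5·R1.
R3 ← R3 + 2·R1.
R4 ← R4 − 4/3·R1.
R5 ← R5 + 1/2·R1.
R2 ← R2 / (4/5).
R1 ← R1 + 1/2·R2.
R3 ← R3 − 1/2·R2.
R4 ← R4 − 5/3·R2.
R5 ← R5 + 1/12·R2.
R3 ← R3 / (5/6).
R1 ← R1 + 5/4·R3.
R2 ← R2 + 2·R3.
R4 ← R4 − 73/15·R3.
R5 ← R5 + 7/24·R3.
R4 ← R4 / (-15769/900).
R1 ← R1 − 431/96·R4.
R2 ← R2 − 767/120·R4.
R3 ← R3 − 127/40·R4.
R5 ← R5 + 2363/2880·R4.
R5 ← R5 / (-450145/283842).
R1 ← R1 − 3339/15769·R5.
R2 ← R2 + 380/3639·R5.
R3 ← R3 − 210/15769·R5.
R4 ← R4 + 13476/15769·R5.
Reading off the reduced rows gives u = 1, v = -3/2, w = -5/4, s = 5/2, t = 2/3.

u = 1, v = -3/2, w = -5/4, s = 5/2, t = 2/3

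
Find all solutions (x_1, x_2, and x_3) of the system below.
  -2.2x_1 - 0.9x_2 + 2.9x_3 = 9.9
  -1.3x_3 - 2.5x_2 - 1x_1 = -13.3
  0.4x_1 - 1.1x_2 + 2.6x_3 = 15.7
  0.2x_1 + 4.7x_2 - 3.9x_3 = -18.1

Row-reduce the augmented matrix:
R1 ← R1 / (-11/5).
R2 ← R2 + 1·R1.
R3 ← R3 − 2/5·R1.
R4 ← R4 − 1/5·R1.
R2 ← R2 / (-23/11).
R1 ← R1 − 9/22·R2.
R3 ← R3 + 139/110·R2.
R4 ← R4 − 254/55·R2.
R3 ← R3 / (2708/575).
R1 ← R1 + 421/230·R3.
R2 ← R2 − 144/115·R3.
R4 ← R4 + 5416/575·R3.
R4 reduces to 0 = 0, so the extra equation is consistent.
Reading off the reduced rows gives x_1 = 3, x_2 = 1, x_3 = 6.

x_1 = 3, x_2 = 1, x_3 = 6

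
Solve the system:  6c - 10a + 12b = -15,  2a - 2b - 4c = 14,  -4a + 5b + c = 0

no solution

Row-reduce:
R1 ← R1 / (-10).
R2 ← R2 − 2·R1.
R3 ← R3 + 4·R1.
R2 ← R2 / (2/5).
R1 ← R1 + 6/5·R2.
R3 ← R3 − 1/5·R2.
Row 3 reduces to 0 = 1/2, a contradiction. The system is inconsistent.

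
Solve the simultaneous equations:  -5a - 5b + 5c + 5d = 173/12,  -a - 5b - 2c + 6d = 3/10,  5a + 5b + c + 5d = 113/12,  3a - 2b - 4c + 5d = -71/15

a = -4/5, b = 1, c = 7/4, d = 4/3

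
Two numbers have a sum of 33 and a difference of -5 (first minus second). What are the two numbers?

first number: 14, second number: 19

Let x = first number, y = second number.
  x + y = 33
  x - y = -5
From equation 1: x = 33 − y.
Substitute into equation 2 and solve: y = 19.
Then x = 14.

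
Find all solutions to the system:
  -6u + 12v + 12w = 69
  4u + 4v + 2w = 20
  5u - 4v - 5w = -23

no solution

Row-reduce:
R1 ← R1 / (-6).
R2 ← R2 − 4·R1.
R3 ← R3 − 5·R1.
R2 ← R2 / (12).
R1 ← R1 + 2·R2.
R3 ← R3 − 6·R2.
Row 3 reduces to 0 = 3/2, a contradiction. The system is inconsistent.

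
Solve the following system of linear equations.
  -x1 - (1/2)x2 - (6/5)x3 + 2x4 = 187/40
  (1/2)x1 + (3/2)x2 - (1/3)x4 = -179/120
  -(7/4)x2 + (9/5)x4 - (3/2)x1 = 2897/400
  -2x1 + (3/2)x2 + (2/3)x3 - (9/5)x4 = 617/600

x1 = -2, x2 = 1/4, x3 = 2, x4 = 13/5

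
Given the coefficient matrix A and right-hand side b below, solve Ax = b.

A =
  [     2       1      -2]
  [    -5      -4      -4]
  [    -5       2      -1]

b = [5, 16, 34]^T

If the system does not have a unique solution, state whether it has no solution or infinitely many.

x_1 = -4, x_2 = 5, x_3 = -4

Row-reduce the augmented matrix:
R1 ← R1 / (2).
R2 ← R2 + 5·R1.
R3 ← R3 + 5·R1.
R2 ← R2 / (-3/2).
R1 ← R1 − 1/2·R2.
R3 ← R3 − 9/2·R2.
R3 ← R3 / (-33).
R1 ← R1 + 4·R3.
R2 ← R2 − 6·R3.
Reading off the reduced rows gives x_1 = -4, x_2 = 5, x_3 = -4.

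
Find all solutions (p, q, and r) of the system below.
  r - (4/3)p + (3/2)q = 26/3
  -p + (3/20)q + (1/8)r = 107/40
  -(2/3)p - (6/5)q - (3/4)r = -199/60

infinitely many solutions

Row-reduce:
R1 ← R1 / (-4/3).
R2 ← R2 + 1·R1.
R3 ← R3 + 2/3·R1.
R2 ← R2 / (-39/40).
R1 ← R1 + 9/8·R2.
R3 ← R3 + 39/20·R2.
Rank is 2 with 3 unknowns, leaving r free.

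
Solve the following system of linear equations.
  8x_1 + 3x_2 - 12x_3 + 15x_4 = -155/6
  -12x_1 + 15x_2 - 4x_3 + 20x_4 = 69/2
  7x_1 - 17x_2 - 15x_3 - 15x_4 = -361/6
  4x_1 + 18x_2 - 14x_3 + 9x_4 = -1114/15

Row-reduce the augmented matrix:
R1 ← R1 / (8).
R2 ← R2 + 12·R1.
R3 ← R3 − 7·R1.
R4 ← R4 − 4·R1.
R2 ← R2 / (39/2).
R1 ← R1 − 3/8·R2.
R3 ← R3 + 157/8·R2.
R4 ← R4 − 33/2·R2.
R3 ← R3 / (-1039/39).
R1 ← R1 + 14/13·R3.
R2 ← R2 + 44/39·R3.
R4 ← R4 − 138/13·R3.
R4 ← R4 / (-59483/2078).
R1 ← R1 − 1935/4156·R4.
R2 ← R2 − 1620/1039·R4.
R3 ← R3 + 2285/4156·R4.
Reading off the reduced rows gives x_1 = -8/3, x_2 = -5/2, x_3 = 3, x_4 = 13/5.

x_1 = -8/3, x_2 = -5/2, x_3 = 3, x_4 = 13/5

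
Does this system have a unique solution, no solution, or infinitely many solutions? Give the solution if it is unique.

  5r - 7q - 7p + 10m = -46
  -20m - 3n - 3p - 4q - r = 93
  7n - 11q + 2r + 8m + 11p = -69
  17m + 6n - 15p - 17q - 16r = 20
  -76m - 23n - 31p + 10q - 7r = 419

no solution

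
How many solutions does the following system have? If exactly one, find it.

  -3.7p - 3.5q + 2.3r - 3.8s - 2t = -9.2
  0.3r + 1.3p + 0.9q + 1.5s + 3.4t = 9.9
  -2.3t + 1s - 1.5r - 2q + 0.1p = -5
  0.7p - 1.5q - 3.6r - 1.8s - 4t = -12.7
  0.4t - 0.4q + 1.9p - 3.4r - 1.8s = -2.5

Row-reduce the augmented matrix:
R1 ← R1 / (-37/10).
R2 ← R2 − 13/10·R1.
R3 ← R3 − 1/10·R1.
R4 ← R4 − 7/10·R1.
R5 ← R5 − 19/10·R1.
R2 ← R2 / (-61/185).
R1 ← R1 − 35/37·R2.
R3 ← R3 + 155/74·R2.
R4 ← R4 + 80/37·R2.
R5 ← R5 + 813/370·R2.
R3 ← R3 / (-5171/610).
R1 ← R1 − 156/61·R3.
R2 ← R2 + 205/61·R3.
R4 ← R4 + 6363/610·R3.
R5 ← R5 + 2929/305·R3.
R4 ← R4 / (-353223/103420).
R1 ← R1 − 15045/10342·R4.
R2 ← R2 + 2278/5171·R4.
R3 ← R3 − 183/10342·R4.
R5 ← R5 + 484013/103420·R4.
R5 ← R5 / (3007579/3532230).
R1 ← R1 − 378557/117741·R5.
R2 ← R2 + 247721/353223·R5.
R3 ← R3 − 271852/117741·R5.
R4 ← R4 + 198088/353223·R5.
Reading off the reduced rows gives p = 1, q = 0, r = 1, s = 1, t = 2.

p = 1, q = 0, r = 1, s = 1, t = 2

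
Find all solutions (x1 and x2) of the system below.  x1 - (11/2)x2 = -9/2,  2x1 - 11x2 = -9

Row-reduce:
R2 ← R2 − 2·R1.
Rank is 1 with 2 unknowns, leaving x2 free.

infinitely many solutions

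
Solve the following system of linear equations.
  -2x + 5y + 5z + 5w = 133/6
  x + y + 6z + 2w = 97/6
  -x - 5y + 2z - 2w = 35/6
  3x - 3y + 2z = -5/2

x = -7/3, y = 1/2, z = 3, w = 0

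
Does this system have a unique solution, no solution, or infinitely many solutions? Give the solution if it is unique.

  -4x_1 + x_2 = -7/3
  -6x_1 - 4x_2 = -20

Row-reduce the augmented matrix:
R1 ← R1 / (-4).
R2 ← R2 + 6·R1.
R2 ← R2 / (-11/2).
R1 ← R1 + 1/4·R2.
Reading off the reduced rows gives x_1 = 4/3, x_2 = 3.

x_1 = 4/3, x_2 = 3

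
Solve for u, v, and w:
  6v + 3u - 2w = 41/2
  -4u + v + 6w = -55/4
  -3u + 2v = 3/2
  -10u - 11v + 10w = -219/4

Row-reduce the augmented matrix:
R1 ← R1 / (3).
R2 ← R2 + 4·R1.
R3 ← R3 + 3·R1.
R4 ← R4 + 10·R1.
R2 ← R2 / (9).
R1 ← R1 − 2·R2.
R3 ← R3 − 8·R2.
R4 ← R4 − 9·R2.
R3 ← R3 / (-134/27).
R1 ← R1 + 38/27·R3.
R2 ← R2 − 10/27·R3.
R4 reduces to 0 = 0, so the extra equation is consistent.
Reading off the reduced rows gives u = 1, v = 9/4, w = -2.

u = 1, v = 9/4, w = -2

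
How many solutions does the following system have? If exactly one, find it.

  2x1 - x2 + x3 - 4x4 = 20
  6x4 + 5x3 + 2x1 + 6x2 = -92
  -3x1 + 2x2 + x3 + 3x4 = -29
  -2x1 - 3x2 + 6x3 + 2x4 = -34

Row-reduce the augmented matrix:
R1 ← R1 / (2).
R2 ← R2 − 2·R1.
R3 ← R3 + 3·R1.
R4 ← R4 + 2·R1.
R2 ← R2 / (7).
R1 ← R1 + 1/2·R2.
R3 ← R3 − 1/2·R2.
R4 ← R4 + 4·R2.
R3 ← R3 / (31/14).
R1 ← R1 − 11/14·R3.
R2 ← R2 − 4/7·R3.
R4 ← R4 − 65/7·R3.
R4 ← R4 / (598/31).
R1 ← R1 − 1/31·R4.
R2 ← R2 − 74/31·R4.
R3 ← R3 + 52/31·R4.
Reading off the reduced rows gives x1 = -1, x2 = -4, x3 = -6, x4 = -6.

x1 = -1, x2 = -4, x3 = -6, x4 = -6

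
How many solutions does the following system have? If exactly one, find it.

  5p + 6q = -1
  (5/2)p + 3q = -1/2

Row-reduce:
R1 ← R1 / (5).
R2 ← R2 − 5/2·R1.
Rank is 1 with 2 unknowns, leaving q free.

infinitely many solutions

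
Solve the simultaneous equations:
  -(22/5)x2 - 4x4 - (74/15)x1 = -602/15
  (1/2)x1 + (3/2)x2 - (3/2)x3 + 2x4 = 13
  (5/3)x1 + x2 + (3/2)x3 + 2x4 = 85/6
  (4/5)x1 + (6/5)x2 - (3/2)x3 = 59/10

infinitely many solutions

Row-reduce:
R1 ← R1 / (-74/15).
R2 ← R2 − 1/2·R1.
R3 ← R3 − 5/3·R1.
R4 ← R4 − 4/5·R1.
R2 ← R2 / (39/37).
R1 ← R1 − 33/37·R2.
R3 ← R3 + 18/37·R2.
R4 ← R4 − 18/37·R2.
R3 ← R3 / (21/26).
R1 ← R1 − 33/26·R3.
R2 ← R2 + 37/26·R3.
R4 ← R4 + 21/26·R3.
Rank is 3 with 4 unknowns, leaving x4 free.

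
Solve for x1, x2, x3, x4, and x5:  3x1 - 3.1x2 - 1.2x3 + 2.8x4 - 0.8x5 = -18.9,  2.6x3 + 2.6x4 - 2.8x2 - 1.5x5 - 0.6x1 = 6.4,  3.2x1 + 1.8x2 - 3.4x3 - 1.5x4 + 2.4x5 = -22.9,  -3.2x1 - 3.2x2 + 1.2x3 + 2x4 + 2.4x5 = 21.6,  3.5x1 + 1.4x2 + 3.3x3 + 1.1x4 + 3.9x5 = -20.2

Row-reduce the augmented matrix:
R1 ← R1 / (3).
R2 ← R2 + 3/5·R1.
R3 ← R3 − 16/5·R1.
R4 ← R4 + 16/5·R1.
R5 ← R5 − 7/2·R1.
R2 ← R2 / (-171/50).
R1 ← R1 + 31/30·R2.
R3 ← R3 − 383/75·R2.
R4 ← R4 + 488/75·R2.
R5 ← R5 − 301/60·R2.
R3 ← R3 / (3601/2565).
R1 ← R1 + 571/513·R3.
R2 ← R2 + 118/171·R3.
R4 ← R4 + 11722/2565·R3.
R5 ← R5 − 4187/513·R3.
R4 ← R4 / (-4877/18005).
R1 ← R1 − 1169/7202·R4.
R2 ← R2 + 2917/3601·R4.
R3 ← R3 − 1189/7202·R4.
R5 ← R5 − 40373/36010·R4.
R5 ← R5 / (2712227/97540).
R1 ← R1 − 50521/9754·R5.
R2 ← R2 + 101175/4877·R5.
R3 ← R3 − 24172/4877·R5.
R4 ← R4 + 130114/4877·R5.
Reading off the reduced rows gives x1 = -6, x2 = -1, x3 = 1, x4 = -1, x5 = 0.

x1 = -6, x2 = -1, x3 = 1, x4 = -1, x5 = 0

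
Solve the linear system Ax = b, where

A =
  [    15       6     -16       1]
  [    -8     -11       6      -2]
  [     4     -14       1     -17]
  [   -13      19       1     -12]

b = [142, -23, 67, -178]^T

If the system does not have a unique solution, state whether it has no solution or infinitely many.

x_1 = 5, x_2 = -5, x_3 = -6, x_4 = 1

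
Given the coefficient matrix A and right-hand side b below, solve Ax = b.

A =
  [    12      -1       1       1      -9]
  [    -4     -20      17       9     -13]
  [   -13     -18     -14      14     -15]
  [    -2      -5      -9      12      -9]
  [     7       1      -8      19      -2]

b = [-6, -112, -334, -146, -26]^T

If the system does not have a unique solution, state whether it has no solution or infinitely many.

x_1 = 4, x_2 = 6, x_3 = 6, x_4 = 0, x_5 = 6

Row-reduce the augmented matrix:
R1 ← R1 / (12).
R2 ← R2 + 4·R1.
R3 ← R3 + 13·R1.
R4 ← R4 + 2·R1.
R5 ← R5 − 7·R1.
R2 ← R2 / (-61/3).
R1 ← R1 + 1/12·R2.
R3 ← R3 + 229/12·R2.
R4 ← R4 + 31/6·R2.
R5 ← R5 − 19/12·R2.
R3 ← R3 / (-7121/244).
R1 ← R1 − 3/244·R3.
R2 ← R2 + 52/61·R3.
R4 ← R4 + 1615/122·R3.
R5 ← R5 + 1765/244·R3.
R4 ← R4 / (49325/7121).
R1 ← R1 − 340/7121·R4.
R2 ← R2 + 4584/7121·R4.
R3 ← R3 + 1543/7121·R4.
R5 ← R5 − 125159/7121·R4.
R5 ← R5 / (94119/9865).
R1 ← R1 + 1331/1973·R5.
R2 ← R2 − 8716/9865·R5.
R3 ← R3 − 2667/9865·R5.
R4 ← R4 + 2876/9865·R5.
Reading off the reduced rows gives x_1 = 4, x_2 = 6, x_3 = 6, x_4 = 0, x_5 = 6.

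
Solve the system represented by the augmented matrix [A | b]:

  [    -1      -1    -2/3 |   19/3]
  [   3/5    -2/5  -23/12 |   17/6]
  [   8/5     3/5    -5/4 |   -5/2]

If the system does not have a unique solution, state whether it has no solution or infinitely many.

Row-reduce:
R1 ← R1 / (-1).
R2 ← R2 − 3/5·R1.
R3 ← R3 − 8/5·R1.
R2 ← R2 / (-1).
R1 ← R1 − 1·R2.
R3 ← R3 + 1·R2.
Row 3 reduces to 0 = 1, a contradiction. The system is inconsistent.

no solution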